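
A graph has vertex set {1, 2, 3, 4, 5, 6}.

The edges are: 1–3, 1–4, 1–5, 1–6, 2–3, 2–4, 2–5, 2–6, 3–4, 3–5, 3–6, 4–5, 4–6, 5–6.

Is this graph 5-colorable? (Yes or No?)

The chromatic number is 5. 2, 3, 4, 5, 6 are mutually adjacent (a clique of size 5), so at least 5 colors are needed.
5 colors suffice: 1=e, 2=e, 3=a, 4=d, 5=b, 6=c.
That is already a proper 5-coloring.

Yes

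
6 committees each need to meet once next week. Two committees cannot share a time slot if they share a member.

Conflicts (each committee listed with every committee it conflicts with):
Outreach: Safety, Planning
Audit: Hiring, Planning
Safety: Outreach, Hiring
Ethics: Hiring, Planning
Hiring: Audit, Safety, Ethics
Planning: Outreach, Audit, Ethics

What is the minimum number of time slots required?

The cycle Planning-Audit-Hiring-Safety-Outreach-Planning has odd length 5, so it cannot be 2-colored; at least 3 time slots are needed.
3 time slots suffice: time slot 1 → {Hiring, Planning}; time slot 2 → {Outreach, Audit, Ethics}; time slot 3 → {Safety}. Every pair that conflicts lands in different time slots.

3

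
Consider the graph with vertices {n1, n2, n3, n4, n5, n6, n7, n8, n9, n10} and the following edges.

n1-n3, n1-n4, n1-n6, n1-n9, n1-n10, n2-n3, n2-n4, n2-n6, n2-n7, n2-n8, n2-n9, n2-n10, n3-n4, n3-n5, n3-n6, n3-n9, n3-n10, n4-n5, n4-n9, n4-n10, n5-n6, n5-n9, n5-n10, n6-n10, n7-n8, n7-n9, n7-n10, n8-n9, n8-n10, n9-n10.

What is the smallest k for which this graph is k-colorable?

n1, n3, n4, n9, n10 are mutually adjacent (a clique of size 5), so at least 5 colors are needed.
5 colors suffice: color R → {n10}; color B → {n6, n9}; color G → {n1, n2, n5}; color Y → {n3, n7}; color P → {n4, n8}. No two adjacent vertices share a color.

5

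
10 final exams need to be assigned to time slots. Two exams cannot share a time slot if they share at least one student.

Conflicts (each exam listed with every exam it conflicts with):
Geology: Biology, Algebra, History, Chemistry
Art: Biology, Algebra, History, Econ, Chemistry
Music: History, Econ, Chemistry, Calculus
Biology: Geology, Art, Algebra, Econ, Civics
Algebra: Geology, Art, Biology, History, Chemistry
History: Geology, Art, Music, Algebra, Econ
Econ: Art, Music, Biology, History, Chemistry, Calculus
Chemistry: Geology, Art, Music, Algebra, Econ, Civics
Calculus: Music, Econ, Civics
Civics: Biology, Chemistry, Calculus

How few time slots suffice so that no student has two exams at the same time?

Art, Biology, Algebra all conflict with each other, so at least 3 time slots are needed.
3 time slots suffice: time slot 1 → {Biology, History, Chemistry, Calculus}; time slot 2 → {Algebra, Econ, Civics}; time slot 3 → {Geology, Art, Music}. Each listed conflict is separated.

3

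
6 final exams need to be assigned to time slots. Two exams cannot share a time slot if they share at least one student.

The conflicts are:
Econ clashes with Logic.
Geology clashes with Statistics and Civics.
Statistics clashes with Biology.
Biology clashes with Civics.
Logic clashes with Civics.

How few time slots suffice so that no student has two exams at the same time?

Geology and Statistics conflict, so at least 2 time slots are needed.
2 time slots suffice: time slot 1 → {Econ, Statistics, Civics}; time slot 2 → {Geology, Biology, Logic}. No two conflicting exams share a time slot.

2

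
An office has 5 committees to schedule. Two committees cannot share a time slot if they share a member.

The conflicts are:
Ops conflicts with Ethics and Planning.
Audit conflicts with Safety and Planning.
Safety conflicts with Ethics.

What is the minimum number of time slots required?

The cycle Ethics-Ops-Planning-Audit-Safety-Ethics has odd length 5, so it cannot be 2-colored; at least 3 time slots are needed.
3 time slots suffice: time slot 1 → {Ethics, Planning}; time slot 2 → {Ops, Safety}; time slot 3 → {Audit}. No two conflicting committees share a time slot.

3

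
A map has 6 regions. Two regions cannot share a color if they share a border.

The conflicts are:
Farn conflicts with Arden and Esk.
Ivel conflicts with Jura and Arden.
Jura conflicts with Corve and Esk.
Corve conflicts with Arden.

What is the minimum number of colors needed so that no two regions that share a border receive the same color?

3

The cycle Farn-Arden-Corve-Jura-Esk-Farn has odd length 5, so it cannot be 2-colored; at least 3 colors are needed.
One proper 3-coloring: Farn=2, Ivel=2, Jura=1, Corve=2, Arden=1, Esk=3. Each listed conflict is separated.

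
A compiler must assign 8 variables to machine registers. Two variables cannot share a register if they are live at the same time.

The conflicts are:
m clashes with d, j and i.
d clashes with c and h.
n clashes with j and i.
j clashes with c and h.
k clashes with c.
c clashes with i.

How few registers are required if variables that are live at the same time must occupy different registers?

m and d conflict, so at least 2 registers are needed.
A valid assignment using 2 registers: m=2, d=1, n=2, j=1, k=1, c=2, i=1, h=2. No two conflicting variables share a register.

2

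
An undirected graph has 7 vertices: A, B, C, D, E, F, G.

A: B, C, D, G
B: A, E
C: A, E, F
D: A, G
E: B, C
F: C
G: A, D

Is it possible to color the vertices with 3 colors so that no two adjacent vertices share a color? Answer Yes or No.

The chromatic number is 3. A, D, G are pairwise adjacent, so at least 3 colors are needed.
3 colors suffice: color red → {A, E, F}; color blue → {B, C, G}; color green → {D}.
That is already a proper 3-coloring.

Yes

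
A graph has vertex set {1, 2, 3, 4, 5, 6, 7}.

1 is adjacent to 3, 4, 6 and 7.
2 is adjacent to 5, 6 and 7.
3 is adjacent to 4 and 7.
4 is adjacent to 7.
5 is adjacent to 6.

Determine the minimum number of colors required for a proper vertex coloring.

1, 3, 4, 7 are pairwise adjacent (a clique of size 4), so at least 4 colors are needed.
4 colors suffice: color red → {6, 7}; color blue → {1, 2}; color green → {4, 5}; color yellow → {3}. No two adjacent vertices share a color.

4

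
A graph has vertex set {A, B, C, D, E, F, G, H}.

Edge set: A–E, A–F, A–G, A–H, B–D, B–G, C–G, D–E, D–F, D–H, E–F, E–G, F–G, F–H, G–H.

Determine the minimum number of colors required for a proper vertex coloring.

4

A, F, G, H are pairwise adjacent (a clique of size 4), so at least 4 colors are needed.
One proper 4-coloring: A=3, B=2, C=2, D=1, E=4, F=2, G=1, H=4. Each edge has distinct colors on its endpoints.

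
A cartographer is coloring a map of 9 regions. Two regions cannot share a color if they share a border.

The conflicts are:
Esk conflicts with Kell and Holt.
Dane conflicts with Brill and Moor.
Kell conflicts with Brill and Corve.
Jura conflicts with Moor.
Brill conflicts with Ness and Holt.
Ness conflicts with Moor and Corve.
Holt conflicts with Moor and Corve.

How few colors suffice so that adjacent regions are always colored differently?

Holt and Moor conflict, so at least 2 colors are needed.
2 colors suffice: Esk=1, Dane=2, Kell=2, Jura=2, Brill=1, Ness=2, Holt=2, Moor=1, Corve=1. Each listed conflict is separated.

2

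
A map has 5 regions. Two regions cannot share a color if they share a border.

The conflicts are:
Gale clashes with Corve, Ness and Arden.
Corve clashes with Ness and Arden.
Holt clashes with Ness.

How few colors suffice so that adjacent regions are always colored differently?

Gale, Corve, Ness are mutually in conflict, so at least 3 colors are needed.
One proper 3-coloring: Gale=2, Corve=3, Holt=2, Ness=1, Arden=1. Each listed conflict is separated.

3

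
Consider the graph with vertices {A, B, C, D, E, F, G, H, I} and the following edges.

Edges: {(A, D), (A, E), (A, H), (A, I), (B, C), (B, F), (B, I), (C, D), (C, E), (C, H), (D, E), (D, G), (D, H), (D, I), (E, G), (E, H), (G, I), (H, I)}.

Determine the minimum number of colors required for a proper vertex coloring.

4

A, D, H, I are pairwise adjacent (a clique of size 4), so at least 4 colors are needed.
One proper 4-coloring: A=4, B=1, C=4, D=1, E=2, F=2, G=3, H=3, I=2. No two adjacent vertices share a color.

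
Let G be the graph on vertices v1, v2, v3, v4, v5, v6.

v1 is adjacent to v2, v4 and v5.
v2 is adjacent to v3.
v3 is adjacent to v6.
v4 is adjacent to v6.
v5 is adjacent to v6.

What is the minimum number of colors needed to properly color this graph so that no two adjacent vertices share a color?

3

The cycle v1-v2-v3-v6-v5-v1 has odd length 5, so it cannot be 2-colored; at least 3 colors are needed.
3 colors suffice: color 1 → {v1, v6}; color 2 → {v3, v4, v5}; color 3 → {v2}. Each edge has distinct colors on its endpoints.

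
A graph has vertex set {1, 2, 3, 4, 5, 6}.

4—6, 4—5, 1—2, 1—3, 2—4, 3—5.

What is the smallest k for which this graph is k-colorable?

3

The cycle 5-4-2-1-3-5 has odd length 5, so it cannot be 2-colored; at least 3 colors are needed.
3 colors suffice: 1=red, 2=blue, 3=green, 4=red, 5=blue, 6=blue. Each edge has distinct colors on its endpoints.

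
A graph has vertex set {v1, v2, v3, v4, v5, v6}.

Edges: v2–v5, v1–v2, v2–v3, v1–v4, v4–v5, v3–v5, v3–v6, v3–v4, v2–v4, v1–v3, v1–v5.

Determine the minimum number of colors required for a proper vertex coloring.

5

v1, v2, v3, v4, v5 form a clique, so at least 5 colors are needed.
One proper 5-coloring: v1=B, v2=P, v3=R, v4=G, v5=Y, v6=B. Every edge joins two different colors.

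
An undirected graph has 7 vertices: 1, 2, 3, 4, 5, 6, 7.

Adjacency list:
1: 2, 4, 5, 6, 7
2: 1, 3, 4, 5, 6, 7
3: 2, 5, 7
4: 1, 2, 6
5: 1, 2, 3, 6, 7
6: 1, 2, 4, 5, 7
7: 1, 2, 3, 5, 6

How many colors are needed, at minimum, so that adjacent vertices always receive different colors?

1, 2, 5, 6, 7 are mutually adjacent (a clique of size 5), so at least 5 colors are needed.
5 colors suffice: 1=b, 2=a, 3=b, 4=d, 5=e, 6=c, 7=d. No two adjacent vertices share a color.

5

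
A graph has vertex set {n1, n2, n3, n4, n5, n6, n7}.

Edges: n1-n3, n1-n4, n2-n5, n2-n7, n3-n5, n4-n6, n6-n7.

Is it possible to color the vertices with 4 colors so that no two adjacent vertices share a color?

Yes

The chromatic number is 3. The cycle n6-n4-n1-n3-n5-n2-n7-n6 has odd length 7, so it cannot be 2-colored; at least 3 colors are needed.
3 colors suffice: color R → {n2, n3, n6}; color B → {n1, n5, n7}; color G → {n4}.
Since 4 ≥ 3, a proper 4-coloring certainly exists.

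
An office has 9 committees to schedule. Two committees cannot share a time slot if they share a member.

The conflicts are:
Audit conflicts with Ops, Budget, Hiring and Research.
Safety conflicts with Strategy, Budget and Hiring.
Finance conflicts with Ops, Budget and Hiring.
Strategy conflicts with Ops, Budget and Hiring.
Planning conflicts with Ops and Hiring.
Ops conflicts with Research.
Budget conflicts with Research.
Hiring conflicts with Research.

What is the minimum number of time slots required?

Audit, Budget, Research all conflict with each other, so at least 3 time slots are needed.
3 time slots suffice: Audit=2, Safety=3, Finance=2, Strategy=2, Planning=2, Ops=1, Budget=1, Hiring=1, Research=3. Each listed conflict is separated.

3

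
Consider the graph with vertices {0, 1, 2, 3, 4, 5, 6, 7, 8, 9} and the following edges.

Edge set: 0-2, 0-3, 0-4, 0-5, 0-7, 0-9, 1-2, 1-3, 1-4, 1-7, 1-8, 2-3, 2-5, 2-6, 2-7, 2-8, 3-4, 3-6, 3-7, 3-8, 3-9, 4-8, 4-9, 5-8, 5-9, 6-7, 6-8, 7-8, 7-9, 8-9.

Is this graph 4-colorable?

2, 3, 6, 7, 8 form a clique, so at least 5 colors are needed.
So 4 colors are not enough.

No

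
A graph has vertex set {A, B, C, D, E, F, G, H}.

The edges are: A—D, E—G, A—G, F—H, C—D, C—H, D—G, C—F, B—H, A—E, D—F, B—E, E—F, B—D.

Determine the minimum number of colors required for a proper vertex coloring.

3

C, D, F are pairwise adjacent, so at least 3 colors are needed.
3 colors suffice: color 1 → {D, E, H}; color 2 → {B, F, G}; color 3 → {A, C}. Each edge has distinct colors on its endpoints.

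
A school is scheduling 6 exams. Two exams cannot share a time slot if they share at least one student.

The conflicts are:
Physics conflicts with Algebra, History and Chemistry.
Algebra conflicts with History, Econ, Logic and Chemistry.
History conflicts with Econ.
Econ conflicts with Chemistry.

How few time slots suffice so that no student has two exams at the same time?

3

Physics, Algebra, Chemistry pairwise conflict, so at least 3 time slots are needed.
3 time slots suffice: time slot 1 → {Algebra}; time slot 2 → {Physics, Econ, Logic}; time slot 3 → {History, Chemistry}. No two conflicting exams share a time slot.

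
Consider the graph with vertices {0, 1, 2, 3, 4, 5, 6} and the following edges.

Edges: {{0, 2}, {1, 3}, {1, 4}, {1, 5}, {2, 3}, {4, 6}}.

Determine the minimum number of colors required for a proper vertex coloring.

2

1 and 4 are adjacent, so at least 2 colors are needed.
2 colors suffice: color red → {1, 2, 6}; color blue → {0, 3, 4, 5}. Every edge joins two different colors.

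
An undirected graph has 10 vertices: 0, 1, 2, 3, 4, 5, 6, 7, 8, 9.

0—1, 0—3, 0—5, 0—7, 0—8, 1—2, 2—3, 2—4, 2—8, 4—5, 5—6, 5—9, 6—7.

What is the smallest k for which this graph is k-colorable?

3

The cycle 4-2-1-0-5-4 has odd length 5, so it cannot be 2-colored; at least 3 colors are needed.
3 colors suffice: color red → {0, 2, 6, 9}; color blue → {1, 3, 5, 7, 8}; color green → {4}. Each edge has distinct colors on its endpoints.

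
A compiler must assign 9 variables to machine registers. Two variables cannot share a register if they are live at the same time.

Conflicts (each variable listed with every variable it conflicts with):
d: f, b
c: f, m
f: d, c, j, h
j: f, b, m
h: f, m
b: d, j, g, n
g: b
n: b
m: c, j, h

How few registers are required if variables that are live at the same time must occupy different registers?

c and m conflict, so at least 2 registers are needed.
A valid assignment using 2 registers: d=2, c=2, f=1, j=2, h=2, b=1, g=2, n=2, m=1. No two conflicting variables share a register.

2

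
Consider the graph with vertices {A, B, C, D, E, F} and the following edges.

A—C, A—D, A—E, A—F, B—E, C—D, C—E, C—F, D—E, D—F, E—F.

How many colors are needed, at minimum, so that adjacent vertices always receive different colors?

A, C, D, E, F are mutually adjacent (a clique of size 5), so at least 5 colors are needed.
5 colors suffice: A=3, B=2, C=2, D=5, E=1, F=4. No two adjacent vertices share a color.

5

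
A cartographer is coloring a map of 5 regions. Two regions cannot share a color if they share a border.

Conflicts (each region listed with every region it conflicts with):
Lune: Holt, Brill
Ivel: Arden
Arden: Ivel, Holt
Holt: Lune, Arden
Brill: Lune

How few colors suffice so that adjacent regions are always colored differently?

Lune and Brill conflict, so at least 2 colors are needed.
2 colors suffice: color 1 → {Lune, Arden}; color 2 → {Ivel, Holt, Brill}. Every pair that conflicts lands in different colors.

2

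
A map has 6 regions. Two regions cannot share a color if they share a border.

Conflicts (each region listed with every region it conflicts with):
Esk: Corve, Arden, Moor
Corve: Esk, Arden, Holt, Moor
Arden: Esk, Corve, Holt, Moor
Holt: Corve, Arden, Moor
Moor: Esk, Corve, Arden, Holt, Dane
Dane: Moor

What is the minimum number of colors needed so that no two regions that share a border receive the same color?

Esk, Corve, Arden, Moor are mutually in conflict, so at least 4 colors are needed.
4 colors suffice: color 1 → {Moor}; color 2 → {Corve, Dane}; color 3 → {Arden}; color 4 → {Esk, Holt}. No two conflicting regions share a color.

4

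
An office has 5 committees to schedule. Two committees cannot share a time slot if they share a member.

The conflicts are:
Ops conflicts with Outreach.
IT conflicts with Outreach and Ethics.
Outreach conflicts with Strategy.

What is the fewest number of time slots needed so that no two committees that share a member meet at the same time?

2

Ops and Outreach conflict, so at least 2 time slots are needed.
A valid assignment using 2 time slots: Ops=2, IT=2, Outreach=1, Strategy=2, Ethics=1. Each listed conflict is separated.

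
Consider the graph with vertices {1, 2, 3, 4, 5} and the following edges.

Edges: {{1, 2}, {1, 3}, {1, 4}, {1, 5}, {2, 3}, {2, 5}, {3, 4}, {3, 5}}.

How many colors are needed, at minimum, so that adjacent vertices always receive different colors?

4

1, 2, 3, 5 form a clique, so at least 4 colors are needed.
4 colors suffice: 1=red, 2=yellow, 3=blue, 4=green, 5=green. Each edge has distinct colors on its endpoints.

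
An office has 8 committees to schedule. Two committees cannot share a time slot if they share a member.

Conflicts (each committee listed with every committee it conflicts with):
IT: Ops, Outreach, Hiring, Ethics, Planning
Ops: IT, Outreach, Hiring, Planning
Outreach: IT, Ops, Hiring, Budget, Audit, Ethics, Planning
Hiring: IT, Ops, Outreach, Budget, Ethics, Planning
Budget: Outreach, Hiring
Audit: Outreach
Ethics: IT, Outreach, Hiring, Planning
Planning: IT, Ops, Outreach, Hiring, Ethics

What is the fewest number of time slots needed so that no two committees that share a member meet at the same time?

IT, Ops, Outreach, Hiring, Planning all conflict with each other, so at least 5 time slots are needed.
Using 5 time slots: IT=4, Ops=5, Outreach=1, Hiring=2, Budget=3, Audit=2, Ethics=5, Planning=3. No two conflicting committees share a time slot.

5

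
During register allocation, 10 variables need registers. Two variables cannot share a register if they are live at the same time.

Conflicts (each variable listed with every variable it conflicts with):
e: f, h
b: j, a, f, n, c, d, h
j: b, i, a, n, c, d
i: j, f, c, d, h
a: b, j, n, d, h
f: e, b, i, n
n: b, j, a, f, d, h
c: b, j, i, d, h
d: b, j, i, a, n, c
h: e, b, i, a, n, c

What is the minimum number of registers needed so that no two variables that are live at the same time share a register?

b, j, a, n, d are mutually in conflict, so at least 5 registers are needed.
Using 5 registers: e=1, b=1, j=4, i=1, a=5, f=3, n=2, c=2, d=3, h=3. No two conflicting variables share a register.

5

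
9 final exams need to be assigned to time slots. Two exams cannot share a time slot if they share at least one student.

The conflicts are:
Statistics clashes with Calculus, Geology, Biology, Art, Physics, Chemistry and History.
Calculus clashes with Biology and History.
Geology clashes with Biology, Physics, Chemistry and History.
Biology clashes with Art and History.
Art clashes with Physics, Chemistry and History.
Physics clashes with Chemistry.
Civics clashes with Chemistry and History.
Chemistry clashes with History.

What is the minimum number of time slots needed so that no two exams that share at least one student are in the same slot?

4

Statistics, Geology, Chemistry, History all conflict with each other, so at least 4 time slots are needed.
4 time slots suffice: time slot 1 → {Statistics, Civics}; time slot 2 → {Physics, History}; time slot 3 → {Biology, Chemistry}; time slot 4 → {Calculus, Geology, Art}. Each listed conflict is separated.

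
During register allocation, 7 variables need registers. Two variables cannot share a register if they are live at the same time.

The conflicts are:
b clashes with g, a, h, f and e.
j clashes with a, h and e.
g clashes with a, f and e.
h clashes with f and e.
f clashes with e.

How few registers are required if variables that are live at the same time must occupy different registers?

4

b, g, f, e all conflict with each other, so at least 4 registers are needed.
4 registers suffice: register 1 → {a, e}; register 2 → {b, j}; register 3 → {g, h}; register 4 → {f}. Each listed conflict is separated.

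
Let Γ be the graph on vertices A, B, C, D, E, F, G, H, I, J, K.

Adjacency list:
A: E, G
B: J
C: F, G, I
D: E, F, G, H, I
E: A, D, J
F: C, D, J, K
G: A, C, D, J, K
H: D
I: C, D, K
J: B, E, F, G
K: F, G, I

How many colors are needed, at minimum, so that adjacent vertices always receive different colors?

2

E and J are adjacent, so at least 2 colors are needed.
A valid assignment using 2 colors: A=1, B=2, C=1, D=1, E=2, F=2, G=2, H=2, I=2, J=1, K=1. Every edge joins two different colors.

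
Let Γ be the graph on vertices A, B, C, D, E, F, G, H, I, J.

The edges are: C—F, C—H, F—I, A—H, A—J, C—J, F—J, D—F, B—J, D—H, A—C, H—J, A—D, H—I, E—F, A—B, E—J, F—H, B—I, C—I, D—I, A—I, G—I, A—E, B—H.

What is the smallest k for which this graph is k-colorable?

4

A, B, H, J are pairwise adjacent (a clique of size 4), so at least 4 colors are needed.
One proper 4-coloring: A=1, B=4, C=4, D=4, E=3, F=1, G=1, H=3, I=2, J=2. Every edge joins two different colors.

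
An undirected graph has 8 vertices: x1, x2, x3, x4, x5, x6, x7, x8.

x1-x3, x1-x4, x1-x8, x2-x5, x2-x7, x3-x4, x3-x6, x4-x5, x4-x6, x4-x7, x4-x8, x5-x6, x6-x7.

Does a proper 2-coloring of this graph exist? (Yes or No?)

x4, x6, x7 are pairwise adjacent, so at least 3 colors are needed.
So 2 colors are not enough.

No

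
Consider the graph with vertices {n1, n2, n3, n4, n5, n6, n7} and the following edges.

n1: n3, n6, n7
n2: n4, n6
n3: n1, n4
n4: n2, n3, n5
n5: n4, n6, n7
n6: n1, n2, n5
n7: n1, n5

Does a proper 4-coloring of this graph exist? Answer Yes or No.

The chromatic number is 3. The cycle n6-n1-n3-n4-n5-n6 has odd length 5, so it cannot be 2-colored; at least 3 colors are needed.
3 colors suffice: color 1 → {n1, n2, n5}; color 2 → {n4, n6, n7}; color 3 → {n3}.
Since 4 ≥ 3, a proper 4-coloring certainly exists.

Yes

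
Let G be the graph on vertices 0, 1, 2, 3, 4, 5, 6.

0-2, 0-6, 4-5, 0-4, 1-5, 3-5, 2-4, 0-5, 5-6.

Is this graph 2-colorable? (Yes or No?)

No

0, 5, 6 form a triangle, so at least 3 colors are needed.
So 2 colors are not enough.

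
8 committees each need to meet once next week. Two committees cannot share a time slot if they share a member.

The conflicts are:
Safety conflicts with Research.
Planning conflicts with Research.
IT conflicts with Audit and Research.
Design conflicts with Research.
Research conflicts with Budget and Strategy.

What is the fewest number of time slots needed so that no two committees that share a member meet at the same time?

2

IT and Research conflict, so at least 2 time slots are needed.
A valid assignment using 2 time slots: Safety=2, Planning=2, IT=2, Design=2, Audit=1, Research=1, Budget=2, Strategy=2. No two conflicting committees share a time slot.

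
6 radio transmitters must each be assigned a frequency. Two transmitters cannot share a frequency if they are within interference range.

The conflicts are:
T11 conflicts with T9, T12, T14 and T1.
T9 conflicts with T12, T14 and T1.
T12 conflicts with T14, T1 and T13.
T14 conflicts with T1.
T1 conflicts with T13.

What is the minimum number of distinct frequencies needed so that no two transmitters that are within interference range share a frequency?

5

T11, T9, T12, T14, T1 all conflict with each other, so at least 5 frequencies are needed.
5 frequencies suffice: frequency 1 → {T1}; frequency 2 → {T12}; frequency 3 → {T11, T13}; frequency 4 → {T9}; frequency 5 → {T14}. Each listed conflict is separated.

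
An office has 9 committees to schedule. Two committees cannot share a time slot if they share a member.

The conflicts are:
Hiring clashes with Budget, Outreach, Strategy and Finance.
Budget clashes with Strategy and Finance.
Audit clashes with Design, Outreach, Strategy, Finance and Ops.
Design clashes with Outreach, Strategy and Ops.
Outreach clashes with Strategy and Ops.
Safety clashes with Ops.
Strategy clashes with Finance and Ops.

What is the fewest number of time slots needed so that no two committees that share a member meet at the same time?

5

Audit, Design, Outreach, Strategy, Ops all conflict with each other, so at least 5 time slots are needed.
A valid assignment using 5 time slots: Hiring=3, Budget=4, Audit=3, Design=5, Outreach=2, Safety=1, Strategy=1, Finance=2, Ops=4. Every pair that conflicts lands in different time slots.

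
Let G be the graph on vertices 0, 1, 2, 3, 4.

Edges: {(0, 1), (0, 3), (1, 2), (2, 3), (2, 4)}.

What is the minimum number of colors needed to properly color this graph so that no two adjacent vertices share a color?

0 and 1 are adjacent, so at least 2 colors are needed.
2 colors suffice: color a → {0, 2}; color b → {1, 3, 4}. No two adjacent vertices share a color.

2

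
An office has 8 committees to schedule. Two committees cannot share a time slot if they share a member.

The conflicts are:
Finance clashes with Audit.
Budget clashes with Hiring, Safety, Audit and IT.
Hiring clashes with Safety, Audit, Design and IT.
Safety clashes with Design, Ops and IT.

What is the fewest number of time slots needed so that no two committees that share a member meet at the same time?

Budget, Hiring, Safety, IT pairwise conflict, so at least 4 time slots are needed.
A valid assignment using 4 time slots: Finance=2, Budget=3, Hiring=2, Safety=1, Audit=1, Design=3, Ops=2, IT=4. Each listed conflict is separated.

4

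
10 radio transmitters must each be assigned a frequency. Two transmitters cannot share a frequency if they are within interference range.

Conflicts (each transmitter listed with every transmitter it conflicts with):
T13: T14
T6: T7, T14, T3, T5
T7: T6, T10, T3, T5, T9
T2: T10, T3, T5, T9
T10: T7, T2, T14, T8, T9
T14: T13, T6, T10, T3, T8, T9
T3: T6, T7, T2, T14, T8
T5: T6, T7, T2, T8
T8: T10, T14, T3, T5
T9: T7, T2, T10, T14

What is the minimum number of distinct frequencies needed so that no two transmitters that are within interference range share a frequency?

3

T2, T10, T9 all conflict with each other, so at least 3 frequencies are needed.
A valid assignment using 3 frequencies: T13=2, T6=3, T7=1, T2=1, T10=2, T14=1, T3=2, T5=2, T8=3, T9=3. No two conflicting transmitters share a frequency.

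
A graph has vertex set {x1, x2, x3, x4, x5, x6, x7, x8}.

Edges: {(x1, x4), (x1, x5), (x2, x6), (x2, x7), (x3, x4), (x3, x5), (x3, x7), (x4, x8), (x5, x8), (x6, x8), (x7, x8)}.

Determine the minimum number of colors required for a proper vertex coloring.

2

x7 and x8 are adjacent, so at least 2 colors are needed.
One proper 2-coloring: x1=red, x2=red, x3=red, x4=blue, x5=blue, x6=blue, x7=blue, x8=red. Each edge has distinct colors on its endpoints.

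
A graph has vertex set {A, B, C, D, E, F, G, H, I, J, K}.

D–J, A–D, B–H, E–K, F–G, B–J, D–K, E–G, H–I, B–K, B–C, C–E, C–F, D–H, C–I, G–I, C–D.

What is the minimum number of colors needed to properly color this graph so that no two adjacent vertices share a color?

B and C are adjacent, so at least 2 colors are needed.
A valid assignment using 2 colors: A=red, B=blue, C=red, D=blue, E=blue, F=blue, G=red, H=red, I=blue, J=red, K=red. Each edge has distinct colors on its endpoints.

2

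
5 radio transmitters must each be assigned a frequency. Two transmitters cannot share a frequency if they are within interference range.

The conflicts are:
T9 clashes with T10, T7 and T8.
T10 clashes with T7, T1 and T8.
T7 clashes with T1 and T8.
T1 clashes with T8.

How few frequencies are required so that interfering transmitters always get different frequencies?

4

T9, T10, T7, T8 all conflict with each other, so at least 4 frequencies are needed.
4 frequencies suffice: frequency 1 → {T7}; frequency 2 → {T10}; frequency 3 → {T8}; frequency 4 → {T9, T1}. Every pair that conflicts lands in different frequencies.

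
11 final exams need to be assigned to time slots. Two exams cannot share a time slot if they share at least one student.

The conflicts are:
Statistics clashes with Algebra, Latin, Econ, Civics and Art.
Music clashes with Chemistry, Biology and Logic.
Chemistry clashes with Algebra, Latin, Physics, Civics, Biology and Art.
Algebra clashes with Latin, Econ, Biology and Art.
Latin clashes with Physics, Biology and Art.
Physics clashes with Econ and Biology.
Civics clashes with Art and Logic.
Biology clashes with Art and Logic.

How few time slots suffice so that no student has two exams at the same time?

Chemistry, Algebra, Latin, Biology, Art all conflict with each other, so at least 5 time slots are needed.
5 time slots suffice: time slot 1 → {Statistics, Chemistry, Logic}; time slot 2 → {Econ, Civics, Biology}; time slot 3 → {Music, Algebra, Physics}; time slot 4 → {Art}; time slot 5 → {Latin}. Every pair that conflicts lands in different time slots.

5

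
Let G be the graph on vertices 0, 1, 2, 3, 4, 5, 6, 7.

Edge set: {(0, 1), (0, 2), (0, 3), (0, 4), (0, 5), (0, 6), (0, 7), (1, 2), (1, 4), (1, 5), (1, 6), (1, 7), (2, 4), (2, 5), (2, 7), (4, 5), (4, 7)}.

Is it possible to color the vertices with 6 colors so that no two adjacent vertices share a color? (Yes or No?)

The chromatic number is 5. 0, 1, 2, 4, 7 form a clique, so at least 5 colors are needed.
5 colors suffice: color a → {0}; color b → {1, 3}; color c → {2, 6}; color d → {4}; color e → {5, 7}.
Since 6 ≥ 5, a proper 6-coloring certainly exists.

Yes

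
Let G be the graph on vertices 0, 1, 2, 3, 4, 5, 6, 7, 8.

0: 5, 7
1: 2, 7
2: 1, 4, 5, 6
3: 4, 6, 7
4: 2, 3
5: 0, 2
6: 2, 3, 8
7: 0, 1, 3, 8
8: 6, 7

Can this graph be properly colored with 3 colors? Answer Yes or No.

Yes

The chromatic number is 3. The cycle 7-8-6-2-1-7 has odd length 5, so it cannot be 2-colored; at least 3 colors are needed.
3 colors suffice: 0=green, 1=blue, 2=red, 3=green, 4=blue, 5=blue, 6=blue, 7=red, 8=green.
That is already a proper 3-coloring.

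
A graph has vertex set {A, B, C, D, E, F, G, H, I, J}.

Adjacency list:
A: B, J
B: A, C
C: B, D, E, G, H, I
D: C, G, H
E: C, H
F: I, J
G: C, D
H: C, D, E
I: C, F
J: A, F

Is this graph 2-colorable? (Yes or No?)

No

C, E, H form a triangle, so at least 3 colors are needed.
So 2 colors are not enough.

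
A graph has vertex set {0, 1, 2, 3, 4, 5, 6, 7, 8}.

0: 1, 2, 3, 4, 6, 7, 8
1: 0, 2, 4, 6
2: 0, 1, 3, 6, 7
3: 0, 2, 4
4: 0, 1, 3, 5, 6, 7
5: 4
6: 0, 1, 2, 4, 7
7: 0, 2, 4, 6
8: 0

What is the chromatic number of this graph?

0, 2, 6, 7 form a clique, so at least 4 colors are needed.
4 colors suffice: color red → {0, 5}; color blue → {2, 4, 8}; color green → {3, 6}; color yellow → {1, 7}. Each edge has distinct colors on its endpoints.

4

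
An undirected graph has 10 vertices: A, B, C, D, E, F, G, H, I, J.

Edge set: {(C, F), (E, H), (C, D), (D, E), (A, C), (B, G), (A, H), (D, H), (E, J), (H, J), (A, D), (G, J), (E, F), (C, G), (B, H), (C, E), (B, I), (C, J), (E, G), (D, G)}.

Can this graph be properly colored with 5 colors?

The chromatic number is 4. C, E, G, J form a clique, so at least 4 colors are needed.
4 colors suffice: color red → {C, H, I}; color blue → {A, B, E}; color green → {D, F, J}; color yellow → {G}.
Since 5 ≥ 4, a proper 5-coloring certainly exists.

Yes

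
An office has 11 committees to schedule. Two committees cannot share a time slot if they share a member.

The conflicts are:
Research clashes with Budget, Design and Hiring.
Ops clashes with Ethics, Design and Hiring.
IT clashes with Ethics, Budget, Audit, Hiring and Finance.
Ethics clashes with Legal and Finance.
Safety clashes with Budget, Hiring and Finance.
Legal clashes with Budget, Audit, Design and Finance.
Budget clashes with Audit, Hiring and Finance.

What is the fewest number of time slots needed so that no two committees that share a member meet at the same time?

3

Safety, Budget, Hiring are mutually in conflict, so at least 3 time slots are needed.
3 time slots suffice: time slot 1 → {Ethics, Budget, Design}; time slot 2 → {Research, Ops, IT, Safety, Legal}; time slot 3 → {Audit, Hiring, Finance}. No two conflicting committees share a time slot.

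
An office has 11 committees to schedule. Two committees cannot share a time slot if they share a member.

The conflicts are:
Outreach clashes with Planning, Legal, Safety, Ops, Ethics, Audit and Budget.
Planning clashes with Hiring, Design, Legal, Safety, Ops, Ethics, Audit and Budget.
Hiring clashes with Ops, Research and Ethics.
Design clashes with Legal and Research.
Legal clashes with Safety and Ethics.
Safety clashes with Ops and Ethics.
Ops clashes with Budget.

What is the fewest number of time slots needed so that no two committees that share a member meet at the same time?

5

Outreach, Planning, Legal, Safety, Ethics are mutually in conflict, so at least 5 time slots are needed.
Using 5 time slots: Outreach=2, Planning=1, Hiring=2, Design=2, Legal=3, Safety=5, Ops=3, Research=1, Ethics=4, Audit=3, Budget=4. No two conflicting committees share a time slot.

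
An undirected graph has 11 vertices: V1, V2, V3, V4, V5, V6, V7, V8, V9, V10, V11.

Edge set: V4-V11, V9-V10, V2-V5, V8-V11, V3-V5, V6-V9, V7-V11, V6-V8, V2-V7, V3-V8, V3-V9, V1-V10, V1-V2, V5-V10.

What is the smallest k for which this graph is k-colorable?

2

V4 and V11 are adjacent, so at least 2 colors are needed.
2 colors suffice: color 1 → {V2, V3, V6, V10, V11}; color 2 → {V1, V4, V5, V7, V8, V9}. No two adjacent vertices share a color.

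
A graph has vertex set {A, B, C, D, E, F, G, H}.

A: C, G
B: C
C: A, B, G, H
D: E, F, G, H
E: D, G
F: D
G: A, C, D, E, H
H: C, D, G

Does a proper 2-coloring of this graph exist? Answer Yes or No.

D, G, H are mutually adjacent, so at least 3 colors are needed.
So 2 colors are not enough.

No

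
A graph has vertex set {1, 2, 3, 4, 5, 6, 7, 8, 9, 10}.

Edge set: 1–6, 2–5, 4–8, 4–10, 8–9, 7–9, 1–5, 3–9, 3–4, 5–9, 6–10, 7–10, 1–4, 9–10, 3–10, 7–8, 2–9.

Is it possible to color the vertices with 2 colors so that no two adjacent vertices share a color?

No

2, 5, 9 form a triangle, so at least 3 colors are needed.
So 2 colors are not enough.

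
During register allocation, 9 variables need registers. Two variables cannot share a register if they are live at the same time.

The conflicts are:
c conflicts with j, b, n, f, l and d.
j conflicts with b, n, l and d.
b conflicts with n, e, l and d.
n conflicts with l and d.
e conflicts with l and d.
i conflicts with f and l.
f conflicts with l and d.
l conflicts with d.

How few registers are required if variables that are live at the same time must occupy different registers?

6

c, j, b, n, l, d are mutually in conflict, so at least 6 registers are needed.
6 registers suffice: register 1 → {l}; register 2 → {i, d}; register 3 → {c, e}; register 4 → {b, f}; register 5 → {j}; register 6 → {n}. No two conflicting variables share a register.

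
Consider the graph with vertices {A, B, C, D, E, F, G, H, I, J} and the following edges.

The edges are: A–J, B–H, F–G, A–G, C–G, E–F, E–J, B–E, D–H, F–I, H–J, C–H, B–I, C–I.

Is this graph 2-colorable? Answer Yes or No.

No

The cycle A-J-E-F-G-A has odd length 5, so it cannot be 2-colored; at least 3 colors are needed.
So 2 colors are not enough.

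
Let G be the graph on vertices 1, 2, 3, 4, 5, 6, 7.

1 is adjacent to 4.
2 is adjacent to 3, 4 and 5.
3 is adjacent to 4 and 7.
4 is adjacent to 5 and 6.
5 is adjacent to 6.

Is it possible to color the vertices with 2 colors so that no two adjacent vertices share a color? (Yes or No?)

No

4, 5, 6 form a triangle, so at least 3 colors are needed.
So 2 colors are not enough.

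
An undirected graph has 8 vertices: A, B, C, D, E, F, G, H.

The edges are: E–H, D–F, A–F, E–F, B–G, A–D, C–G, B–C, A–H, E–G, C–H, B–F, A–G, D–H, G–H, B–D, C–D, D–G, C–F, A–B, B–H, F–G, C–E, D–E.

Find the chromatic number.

A, B, D, F, G are pairwise adjacent (a clique of size 5), so at least 5 colors are needed.
5 colors suffice: color red → {G}; color blue → {D}; color green → {B, E}; color yellow → {A, C}; color purple → {F, H}. Each edge has distinct colors on its endpoints.

5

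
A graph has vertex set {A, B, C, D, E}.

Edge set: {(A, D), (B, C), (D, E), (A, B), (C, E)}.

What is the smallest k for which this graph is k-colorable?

The cycle A-D-E-C-B-A has odd length 5, so it cannot be 2-colored; at least 3 colors are needed.
3 colors suffice: color 1 → {B, E}; color 2 → {C, D}; color 3 → {A}. No two adjacent vertices share a color.

3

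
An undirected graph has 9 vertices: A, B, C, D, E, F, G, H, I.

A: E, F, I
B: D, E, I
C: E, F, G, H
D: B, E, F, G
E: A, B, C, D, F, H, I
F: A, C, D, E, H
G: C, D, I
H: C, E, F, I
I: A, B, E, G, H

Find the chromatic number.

4

C, E, F, H form a clique, so at least 4 colors are needed.
4 colors suffice: color red → {E, G}; color blue → {F, I}; color green → {A, D, H}; color yellow → {B, C}. Every edge joins two different colors.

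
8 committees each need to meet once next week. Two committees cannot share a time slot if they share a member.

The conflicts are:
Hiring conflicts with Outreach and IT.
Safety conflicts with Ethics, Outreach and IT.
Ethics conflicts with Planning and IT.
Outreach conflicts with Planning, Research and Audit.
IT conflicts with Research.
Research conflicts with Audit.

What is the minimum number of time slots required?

Safety, Ethics, IT all conflict with each other, so at least 3 time slots are needed.
3 time slots suffice: time slot 1 → {Outreach, IT}; time slot 2 → {Hiring, Safety, Planning, Research}; time slot 3 → {Ethics, Audit}. Each listed conflict is separated.

3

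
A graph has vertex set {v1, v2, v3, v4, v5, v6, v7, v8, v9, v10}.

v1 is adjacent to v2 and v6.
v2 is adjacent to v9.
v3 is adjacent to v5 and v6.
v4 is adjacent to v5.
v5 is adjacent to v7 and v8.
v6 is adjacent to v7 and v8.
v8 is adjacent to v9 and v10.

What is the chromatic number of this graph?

3

The cycle v8-v6-v1-v2-v9-v8 has odd length 5, so it cannot be 2-colored; at least 3 colors are needed.
3 colors suffice: color 1 → {v2, v5, v6, v10}; color 2 → {v1, v3, v4, v7, v8}; color 3 → {v9}. Each edge has distinct colors on its endpoints.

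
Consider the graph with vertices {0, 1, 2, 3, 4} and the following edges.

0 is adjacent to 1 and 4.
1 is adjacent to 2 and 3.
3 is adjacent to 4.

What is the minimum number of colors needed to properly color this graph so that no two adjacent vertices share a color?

2

1 and 3 are adjacent, so at least 2 colors are needed.
2 colors suffice: color red → {1, 4}; color blue → {0, 2, 3}. Each edge has distinct colors on its endpoints.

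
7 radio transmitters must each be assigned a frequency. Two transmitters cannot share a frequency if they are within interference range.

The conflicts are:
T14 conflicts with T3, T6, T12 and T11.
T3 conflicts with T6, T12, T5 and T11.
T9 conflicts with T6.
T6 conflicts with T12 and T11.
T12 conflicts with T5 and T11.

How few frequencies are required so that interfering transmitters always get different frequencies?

5

T14, T3, T6, T12, T11 are mutually in conflict, so at least 5 frequencies are needed.
5 frequencies suffice: frequency 1 → {T3, T9}; frequency 2 → {T6, T5}; frequency 3 → {T12}; frequency 4 → {T11}; frequency 5 → {T14}. No two conflicting transmitters share a frequency.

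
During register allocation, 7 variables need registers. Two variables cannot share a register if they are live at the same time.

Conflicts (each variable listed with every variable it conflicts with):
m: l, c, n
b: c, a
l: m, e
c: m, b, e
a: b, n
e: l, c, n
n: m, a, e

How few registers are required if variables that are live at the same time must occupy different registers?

The cycle c-e-n-a-b-c has odd length 5, so it cannot be 2-colored; at least 3 registers are needed.
3 registers suffice: m=2, b=3, l=1, c=1, a=2, e=2, n=1. Every pair that conflicts lands in different registers.

3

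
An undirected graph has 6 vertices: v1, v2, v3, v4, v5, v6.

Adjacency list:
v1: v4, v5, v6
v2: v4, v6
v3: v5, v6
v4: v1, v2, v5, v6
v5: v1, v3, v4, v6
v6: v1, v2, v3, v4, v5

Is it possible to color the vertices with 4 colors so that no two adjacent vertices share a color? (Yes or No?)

Yes

The chromatic number is 4. v1, v4, v5, v6 are pairwise adjacent (a clique of size 4), so at least 4 colors are needed.
4 colors suffice: color R → {v6}; color B → {v2, v5}; color G → {v3, v4}; color Y → {v1}.
That is already a proper 4-coloring.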